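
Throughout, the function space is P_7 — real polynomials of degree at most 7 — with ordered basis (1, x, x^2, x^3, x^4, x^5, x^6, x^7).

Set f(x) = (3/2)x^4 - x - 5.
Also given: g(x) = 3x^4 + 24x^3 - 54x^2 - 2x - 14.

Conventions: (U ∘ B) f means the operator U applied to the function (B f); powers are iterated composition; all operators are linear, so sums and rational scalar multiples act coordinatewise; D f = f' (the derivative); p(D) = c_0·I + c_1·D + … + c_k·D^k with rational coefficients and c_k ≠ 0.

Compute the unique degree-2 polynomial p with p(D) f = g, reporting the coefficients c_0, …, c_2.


c_0 = 2, c_1 = 4, c_2 = -3

D^0 f = (3/2)x^4 - x - 5
D^1 f = 6x^3 - 1
D^2 f = 18x^2
matching coefficients of g against c_0 f + c_1 Df + … from the top degree down determines the c_i
solution: c_0 = 2, c_1 = 4, c_2 = -3


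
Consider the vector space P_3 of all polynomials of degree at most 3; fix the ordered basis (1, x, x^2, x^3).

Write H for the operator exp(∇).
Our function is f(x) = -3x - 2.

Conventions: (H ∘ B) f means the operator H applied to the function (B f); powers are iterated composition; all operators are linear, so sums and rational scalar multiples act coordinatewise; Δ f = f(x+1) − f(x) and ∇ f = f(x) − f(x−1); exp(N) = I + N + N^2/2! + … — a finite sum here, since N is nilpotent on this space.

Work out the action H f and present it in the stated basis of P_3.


order-1 term: -3
the series for exp(∇) f terminates at order 1
exp(∇) f = -3x - 5

g(x) = -3x - 5


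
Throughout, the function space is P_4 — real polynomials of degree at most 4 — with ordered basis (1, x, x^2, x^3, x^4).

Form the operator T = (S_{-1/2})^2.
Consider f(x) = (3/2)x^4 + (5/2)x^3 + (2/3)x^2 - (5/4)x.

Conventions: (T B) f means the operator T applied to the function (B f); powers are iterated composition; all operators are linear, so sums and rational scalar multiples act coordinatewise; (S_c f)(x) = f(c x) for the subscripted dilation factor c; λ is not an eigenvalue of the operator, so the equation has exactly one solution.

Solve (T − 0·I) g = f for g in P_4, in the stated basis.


write g with unknown coordinates in the stated basis and equate coefficients in (T − 0·I) g = f
solving from the highest basis element down gives g = 384x^4 + 160x^3 + (32/3)x^2 - 5x
check: T g = (3/2)x^4 + (5/2)x^3 + (2/3)x^2 - (5/4)x
so T g − 0·g = (3/2)x^4 + (5/2)x^3 + (2/3)x^2 - (5/4)x = f ✓

g(x) = 384x^4 + 160x^3 + (32/3)x^2 - 5x


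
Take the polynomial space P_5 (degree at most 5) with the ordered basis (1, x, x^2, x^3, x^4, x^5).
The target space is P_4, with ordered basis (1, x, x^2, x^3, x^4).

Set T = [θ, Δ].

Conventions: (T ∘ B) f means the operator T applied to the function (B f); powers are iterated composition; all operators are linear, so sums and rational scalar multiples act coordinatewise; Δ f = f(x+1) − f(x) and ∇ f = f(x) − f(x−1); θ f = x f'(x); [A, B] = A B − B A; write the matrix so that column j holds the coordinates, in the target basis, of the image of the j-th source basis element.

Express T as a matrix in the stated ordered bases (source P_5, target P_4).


the matrix is [[0, -1, -2, -3, -4, -5]; [0, 0, -2, -6, -12, -20]; [0, 0, 0, -3, -12, -30]; [0, 0, 0, 0, -4, -20]; [0, 0, 0, 0, 0, -5]] (rows listed top to bottom)

image of 1: 0
image of x: -1
image of x^2: -2x - 2
image of x^3: -3x^2 - 6x - 3
image of x^4: -4x^3 - 12x^2 - 12x - 4
image of x^5: -5x^4 - 20x^3 - 30x^2 - 20x - 5
each image's coordinates form column j of the matrix


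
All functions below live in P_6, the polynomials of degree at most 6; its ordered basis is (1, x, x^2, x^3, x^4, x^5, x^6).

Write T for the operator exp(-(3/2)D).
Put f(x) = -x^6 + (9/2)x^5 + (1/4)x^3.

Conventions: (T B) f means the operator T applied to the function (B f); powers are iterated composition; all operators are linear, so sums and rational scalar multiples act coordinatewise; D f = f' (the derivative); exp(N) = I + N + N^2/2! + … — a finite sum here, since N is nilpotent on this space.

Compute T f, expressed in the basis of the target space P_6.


the image equals g(x) = -x^6 + (27/2)x^5 - (135/2)x^4 + 169x^3 - (3663/16)x^2 + (5157/32)x - 1485/32

order-1 term: 9x^5 - (135/4)x^4 - (9/8)x^2
order-2 term: -(135/4)x^4 + (405/4)x^3 + (27/16)x
order-3 term: (135/2)x^3 - (1215/8)x^2 - 27/32
order-4 term: -(1215/16)x^2 + (3645/32)x
order-5 term: (729/16)x - 2187/64
order-6 term: -729/64
the series for exp(-(3/2)D) f terminates at order 6
exp(-(3/2)D) f = -x^6 + (27/2)x^5 - (135/2)x^4 + 169x^3 - (3663/16)x^2 + (5157/32)x - 1485/32


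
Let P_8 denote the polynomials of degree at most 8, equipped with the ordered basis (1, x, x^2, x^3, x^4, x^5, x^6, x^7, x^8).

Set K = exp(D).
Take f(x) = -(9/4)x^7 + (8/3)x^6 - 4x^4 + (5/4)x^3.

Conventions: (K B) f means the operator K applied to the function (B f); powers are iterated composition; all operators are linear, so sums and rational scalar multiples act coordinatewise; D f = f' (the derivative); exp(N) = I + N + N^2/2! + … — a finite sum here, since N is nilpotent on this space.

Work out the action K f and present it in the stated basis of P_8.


the image equals g(x) = -(9/4)x^7 - (157/12)x^6 - (125/4)x^5 - (171/4)x^4 - (241/6)x^3 - (55/2)x^2 - 12x - 7/3

order-1 term: -(63/4)x^6 + 16x^5 - 16x^3 + (15/4)x^2
order-2 term: -(189/4)x^5 + 40x^4 - 24x^2 + (15/4)x
order-3 term: -(315/4)x^4 + (160/3)x^3 - 16x + 5/4
order-4 term: -(315/4)x^3 + 40x^2 - 4
order-5 term: -(189/4)x^2 + 16x
order-6 term: -(63/4)x + 8/3
order-7 term: -9/4
the series for exp(D) f terminates at order 7
exp(D) f = -(9/4)x^7 - (157/12)x^6 - (125/4)x^5 - (171/4)x^4 - (241/6)x^3 - (55/2)x^2 - 12x - 7/3


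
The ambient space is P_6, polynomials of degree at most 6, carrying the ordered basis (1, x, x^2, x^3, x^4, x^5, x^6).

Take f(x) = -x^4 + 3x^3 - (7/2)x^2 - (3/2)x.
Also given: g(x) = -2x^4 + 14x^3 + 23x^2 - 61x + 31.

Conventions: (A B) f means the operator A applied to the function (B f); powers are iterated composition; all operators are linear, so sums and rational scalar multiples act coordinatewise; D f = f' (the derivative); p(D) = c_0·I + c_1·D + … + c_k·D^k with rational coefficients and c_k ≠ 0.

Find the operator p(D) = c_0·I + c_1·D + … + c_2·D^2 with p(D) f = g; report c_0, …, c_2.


D^0 f = -x^4 + 3x^3 - (7/2)x^2 - (3/2)x
D^1 f = -4x^3 + 9x^2 - 7x - 3/2
D^2 f = -12x^2 + 18x - 7
matching coefficients of g against c_0 f + c_1 Df + … from the top degree down determines the c_i
solution: c_0 = 2, c_1 = -2, c_2 = -4

p(D) = 2·I − 2·D − 4·D^2, i.e. c_0 = 2, c_1 = -2, c_2 = -4


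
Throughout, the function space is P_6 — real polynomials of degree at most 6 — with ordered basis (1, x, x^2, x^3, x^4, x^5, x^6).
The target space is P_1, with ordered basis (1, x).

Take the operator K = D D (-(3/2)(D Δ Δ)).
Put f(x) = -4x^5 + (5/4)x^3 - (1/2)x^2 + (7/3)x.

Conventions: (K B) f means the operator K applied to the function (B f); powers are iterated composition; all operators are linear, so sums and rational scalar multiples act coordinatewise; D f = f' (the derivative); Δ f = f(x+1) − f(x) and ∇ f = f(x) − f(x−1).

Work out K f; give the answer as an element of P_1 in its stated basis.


the image equals g(x) = 720

Δ f = -20x^4 - 40x^3 - (145/4)x^2 - (69/4)x - 11/12
Δ Δ f = -80x^3 - 240x^2 - (545/2)x - 227/2
D Δ Δ f = -240x^2 - 480x - 545/2
(-(3/2)(D Δ Δ)) f = 360x^2 + 720x + 1635/4
D (-(3/2)(D Δ Δ)) f = 720x + 720
D D (-(3/2)(D Δ Δ)) f = 720


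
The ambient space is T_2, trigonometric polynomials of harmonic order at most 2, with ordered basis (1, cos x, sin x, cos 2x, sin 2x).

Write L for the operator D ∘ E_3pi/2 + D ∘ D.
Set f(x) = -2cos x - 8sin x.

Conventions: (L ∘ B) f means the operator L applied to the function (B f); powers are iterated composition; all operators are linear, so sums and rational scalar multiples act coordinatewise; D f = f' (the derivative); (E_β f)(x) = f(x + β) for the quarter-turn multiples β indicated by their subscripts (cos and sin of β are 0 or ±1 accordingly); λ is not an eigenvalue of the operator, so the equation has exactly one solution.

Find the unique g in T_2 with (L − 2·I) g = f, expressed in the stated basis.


the result is g(x) = cos x + 4sin x

write g with unknown coordinates in the stated basis and equate coefficients in (L − 2·I) g = f
solving from the highest basis element down gives g = cos x + 4sin x
check: L g = 0
so L g − 2·g = -2cos x - 8sin x = f ✓


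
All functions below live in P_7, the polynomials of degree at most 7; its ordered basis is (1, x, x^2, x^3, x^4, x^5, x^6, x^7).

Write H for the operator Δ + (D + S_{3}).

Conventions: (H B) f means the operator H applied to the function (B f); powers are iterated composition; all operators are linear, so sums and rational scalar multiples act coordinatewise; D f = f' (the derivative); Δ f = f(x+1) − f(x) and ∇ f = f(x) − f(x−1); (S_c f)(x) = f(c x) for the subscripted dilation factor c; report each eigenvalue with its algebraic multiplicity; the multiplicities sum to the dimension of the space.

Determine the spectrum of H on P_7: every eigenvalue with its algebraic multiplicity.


λ = 1 (multiplicity 1), λ = 3 (multiplicity 1), λ = 9 (multiplicity 1), λ = 27 (multiplicity 1), λ = 81 (multiplicity 1), λ = 243 (multiplicity 1), λ = 729 (multiplicity 1), λ = 2187 (multiplicity 1)

image of 1: 1
image of x: 3x + 2
image of x^2: 9x^2 + 4x + 1
image of x^3: 27x^3 + 6x^2 + 3x + 1
image of x^4: 81x^4 + 8x^3 + 6x^2 + 4x + 1
image of x^5: 243x^5 + 10x^4 + 10x^3 + 10x^2 + 5x + 1
image of x^6: 729x^6 + 12x^5 + 15x^4 + 20x^3 + 15x^2 + 6x + 1
image of x^7: 2187x^7 + 14x^6 + 21x^5 + 35x^4 + 35x^3 + 21x^2 + 7x + 1
the matrix is upper triangular; its diagonal is (1, 3, 9, 27, 81, 243, 729, 2187)
for a triangular matrix the eigenvalues are the diagonal entries, with algebraic multiplicity their repetition count


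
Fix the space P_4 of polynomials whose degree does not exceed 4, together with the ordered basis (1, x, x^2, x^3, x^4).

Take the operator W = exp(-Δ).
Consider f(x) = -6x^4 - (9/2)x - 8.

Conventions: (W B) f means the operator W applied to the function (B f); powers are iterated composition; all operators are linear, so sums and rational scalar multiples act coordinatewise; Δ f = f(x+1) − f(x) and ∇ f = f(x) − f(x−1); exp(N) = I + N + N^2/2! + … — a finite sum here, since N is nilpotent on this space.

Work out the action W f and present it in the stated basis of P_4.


order-1 term: 24x^3 + 36x^2 + 24x + 21/2
order-2 term: -36x^2 - 72x - 42
order-3 term: 24x + 36
order-4 term: -6
the series for exp(-Δ) f terminates at order 4
exp(-Δ) f = -6x^4 + 24x^3 - (57/2)x - 19/2

the image equals g(x) = -6x^4 + 24x^3 - (57/2)x - 19/2


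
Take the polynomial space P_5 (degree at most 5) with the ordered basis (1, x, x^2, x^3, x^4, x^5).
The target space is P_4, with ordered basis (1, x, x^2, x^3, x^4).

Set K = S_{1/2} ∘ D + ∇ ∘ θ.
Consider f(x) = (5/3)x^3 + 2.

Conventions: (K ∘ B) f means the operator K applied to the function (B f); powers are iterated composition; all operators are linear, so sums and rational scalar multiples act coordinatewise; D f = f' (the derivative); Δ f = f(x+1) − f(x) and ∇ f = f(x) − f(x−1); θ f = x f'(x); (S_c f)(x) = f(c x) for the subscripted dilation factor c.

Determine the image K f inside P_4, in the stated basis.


D f = 5x^2
S_{1/2} D f = (5/4)x^2
θ f = 5x^3
∇ θ f = 15x^2 - 15x + 5
(S_{1/2} ∘ D + ∇ ∘ θ) f = (65/4)x^2 - 15x + 5

g(x) = (65/4)x^2 - 15x + 5


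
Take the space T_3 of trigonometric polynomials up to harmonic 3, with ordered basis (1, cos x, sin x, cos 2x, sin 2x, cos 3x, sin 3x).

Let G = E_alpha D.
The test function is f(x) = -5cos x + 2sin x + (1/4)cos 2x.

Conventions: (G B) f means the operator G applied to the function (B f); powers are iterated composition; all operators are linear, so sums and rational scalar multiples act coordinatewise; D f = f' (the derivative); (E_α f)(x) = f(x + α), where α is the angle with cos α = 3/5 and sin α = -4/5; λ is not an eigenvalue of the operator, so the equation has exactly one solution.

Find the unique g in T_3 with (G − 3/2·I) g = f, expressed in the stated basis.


write g with unknown coordinates in the stated basis and equate coefficients in (G − 3/2·I) g = f
solving from the highest basis element down gives g = (46/17)cos x - (88/17)sin x + (3/14)cos 2x - (2/7)sin 2x
check: G g = -(16/17)cos x - (98/17)sin x + (4/7)cos 2x - (3/7)sin 2x
so G g − 3/2·g = -5cos x + 2sin x + (1/4)cos 2x = f ✓

the result is g(x) = (46/17)cos x - (88/17)sin x + (3/14)cos 2x - (2/7)sin 2x


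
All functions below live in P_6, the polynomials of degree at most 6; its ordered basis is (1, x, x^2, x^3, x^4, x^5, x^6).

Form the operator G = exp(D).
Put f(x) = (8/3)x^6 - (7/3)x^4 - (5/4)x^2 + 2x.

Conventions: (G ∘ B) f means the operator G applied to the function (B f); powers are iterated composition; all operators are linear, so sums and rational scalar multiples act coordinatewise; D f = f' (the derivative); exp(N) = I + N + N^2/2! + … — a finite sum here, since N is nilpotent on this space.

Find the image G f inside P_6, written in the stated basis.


the result is g(x) = (8/3)x^6 + 16x^5 + (113/3)x^4 + 44x^3 + (99/4)x^2 + (37/6)x + 13/12

order-1 term: 16x^5 - (28/3)x^3 - (5/2)x + 2
order-2 term: 40x^4 - 14x^2 - 5/4
order-3 term: (160/3)x^3 - (28/3)x
order-4 term: 40x^2 - 7/3
order-5 term: 16x
order-6 term: 8/3
the series for exp(D) f terminates at order 6
exp(D) f = (8/3)x^6 + 16x^5 + (113/3)x^4 + 44x^3 + (99/4)x^2 + (37/6)x + 13/12


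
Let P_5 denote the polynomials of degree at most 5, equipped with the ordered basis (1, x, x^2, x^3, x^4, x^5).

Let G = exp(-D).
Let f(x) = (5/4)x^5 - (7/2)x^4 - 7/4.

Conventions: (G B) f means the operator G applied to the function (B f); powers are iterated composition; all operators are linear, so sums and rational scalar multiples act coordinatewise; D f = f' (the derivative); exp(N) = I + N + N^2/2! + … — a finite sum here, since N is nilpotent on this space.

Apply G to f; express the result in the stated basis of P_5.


order-1 term: -(25/4)x^4 + 14x^3
order-2 term: (25/2)x^3 - 21x^2
order-3 term: -(25/2)x^2 + 14x
order-4 term: (25/4)x - 7/2
order-5 term: -5/4
the series for exp(-D) f terminates at order 5
exp(-D) f = (5/4)x^5 - (39/4)x^4 + (53/2)x^3 - (67/2)x^2 + (81/4)x - 13/2

the image equals g(x) = (5/4)x^5 - (39/4)x^4 + (53/2)x^3 - (67/2)x^2 + (81/4)x - 13/2


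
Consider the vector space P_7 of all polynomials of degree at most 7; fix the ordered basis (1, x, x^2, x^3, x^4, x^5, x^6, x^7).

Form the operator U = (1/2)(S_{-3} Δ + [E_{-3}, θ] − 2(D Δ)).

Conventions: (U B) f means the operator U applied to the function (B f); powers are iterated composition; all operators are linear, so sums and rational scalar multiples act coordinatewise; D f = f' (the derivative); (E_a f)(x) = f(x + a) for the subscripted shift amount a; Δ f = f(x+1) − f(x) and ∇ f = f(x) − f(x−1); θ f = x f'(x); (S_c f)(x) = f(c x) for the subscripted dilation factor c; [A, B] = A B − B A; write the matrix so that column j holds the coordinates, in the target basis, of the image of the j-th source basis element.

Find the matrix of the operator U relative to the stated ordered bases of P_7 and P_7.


the matrix is [[0, -1, 15/2, -43, 317/2, -612, 4363/2, -7661]; [0, 0, -6, 33/2, -180, 1565/2, -3684, 30513/2]; [0, 0, 0, 9, 69, -390, 4875/2, -12768]; [0, 0, 0, 0, -60, -65, -1140, 10115/2]; [0, 0, 0, 0, 0, 195, 1425/2, -105]; [0, 0, 0, 0, 0, 0, -738, -4809/2]; [0, 0, 0, 0, 0, 0, 0, 2541]; [0, 0, 0, 0, 0, 0, 0, 0]] (rows listed top to bottom)

image of 1: 0
image of x: -1
image of x^2: -6x + 15/2
image of x^3: 9x^2 + (33/2)x - 43
image of x^4: -60x^3 + 69x^2 - 180x + 317/2
image of x^5: 195x^4 - 65x^3 - 390x^2 + (1565/2)x - 612
image of x^6: -738x^5 + (1425/2)x^4 - 1140x^3 + (4875/2)x^2 - 3684x + 4363/2
image of x^7: 2541x^6 - (4809/2)x^5 - 105x^4 + (10115/2)x^3 - 12768x^2 + (30513/2)x - 7661
each image's coordinates form column j of the matrix


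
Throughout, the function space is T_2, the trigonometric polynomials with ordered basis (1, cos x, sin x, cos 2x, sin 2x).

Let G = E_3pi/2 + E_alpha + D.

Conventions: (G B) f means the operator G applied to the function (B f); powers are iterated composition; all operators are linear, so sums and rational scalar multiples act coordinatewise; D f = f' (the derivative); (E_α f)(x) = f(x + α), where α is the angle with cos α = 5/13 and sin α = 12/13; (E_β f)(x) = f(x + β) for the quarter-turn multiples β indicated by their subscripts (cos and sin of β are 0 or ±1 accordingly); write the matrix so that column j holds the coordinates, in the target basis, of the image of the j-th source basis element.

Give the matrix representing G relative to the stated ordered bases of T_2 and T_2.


the matrix is [[2, 0, 0, 0, 0]; [0, 5/13, 12/13, 0, 0]; [0, -12/13, 5/13, 0, 0]; [0, 0, 0, -288/169, 458/169]; [0, 0, 0, -458/169, -288/169]] (rows listed top to bottom)

image of 1: 2
image of cos x: (5/13)cos x - (12/13)sin x
image of sin x: (12/13)cos x + (5/13)sin x
image of cos 2x: -(288/169)cos 2x - (458/169)sin 2x
image of sin 2x: (458/169)cos 2x - (288/169)sin 2x
each image's coordinates form column j of the matrix


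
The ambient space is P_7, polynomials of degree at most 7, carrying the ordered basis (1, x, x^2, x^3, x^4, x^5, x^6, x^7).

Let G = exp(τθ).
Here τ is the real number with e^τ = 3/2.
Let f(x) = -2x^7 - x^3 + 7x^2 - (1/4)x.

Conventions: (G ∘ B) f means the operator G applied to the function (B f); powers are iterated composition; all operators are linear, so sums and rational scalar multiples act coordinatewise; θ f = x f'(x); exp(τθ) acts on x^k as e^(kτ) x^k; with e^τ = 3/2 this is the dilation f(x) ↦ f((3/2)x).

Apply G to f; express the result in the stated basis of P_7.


exp(τθ) x^k = e^(kτ) x^k; with e^τ = 3/2 this sends x^k to (3/2)^k x^k
x ↦ 3/2 x
x^2 ↦ 9/4 x^2
x^3 ↦ 27/8 x^3
x^7 ↦ 2187/128 x^7
applying this coordinatewise to f: exp(τθ) f = -(2187/64)x^7 - (27/8)x^3 + (63/4)x^2 - (3/8)x

the image equals g(x) = -(2187/64)x^7 - (27/8)x^3 + (63/4)x^2 - (3/8)x


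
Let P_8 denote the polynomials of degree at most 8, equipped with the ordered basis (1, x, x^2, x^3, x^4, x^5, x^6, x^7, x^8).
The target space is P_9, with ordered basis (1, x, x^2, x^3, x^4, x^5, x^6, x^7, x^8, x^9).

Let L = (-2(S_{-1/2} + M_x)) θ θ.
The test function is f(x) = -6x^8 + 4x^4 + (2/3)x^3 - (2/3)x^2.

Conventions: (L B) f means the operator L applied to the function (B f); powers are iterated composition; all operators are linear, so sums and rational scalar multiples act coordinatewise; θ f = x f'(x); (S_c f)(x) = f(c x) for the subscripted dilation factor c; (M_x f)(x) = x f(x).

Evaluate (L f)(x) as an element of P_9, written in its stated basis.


g(x) = 768x^9 + 3x^8 - 128x^5 - 20x^4 + (41/6)x^3 + (4/3)x^2

θ f = -48x^8 + 16x^4 + 2x^3 - (4/3)x^2
θ θ f = -384x^8 + 64x^4 + 6x^3 - (8/3)x^2
S_{-1/2} (θ θ) f = -(3/2)x^8 + 4x^4 - (3/4)x^3 - (2/3)x^2
M_x (θ θ) f = -384x^9 + 64x^5 + 6x^4 - (8/3)x^3
(S_{-1/2} + M_x) (θ θ) f = -384x^9 - (3/2)x^8 + 64x^5 + 10x^4 - (41/12)x^3 - (2/3)x^2
(-2(S_{-1/2} + M_x)) (θ θ) f = 768x^9 + 3x^8 - 128x^5 - 20x^4 + (41/6)x^3 + (4/3)x^2


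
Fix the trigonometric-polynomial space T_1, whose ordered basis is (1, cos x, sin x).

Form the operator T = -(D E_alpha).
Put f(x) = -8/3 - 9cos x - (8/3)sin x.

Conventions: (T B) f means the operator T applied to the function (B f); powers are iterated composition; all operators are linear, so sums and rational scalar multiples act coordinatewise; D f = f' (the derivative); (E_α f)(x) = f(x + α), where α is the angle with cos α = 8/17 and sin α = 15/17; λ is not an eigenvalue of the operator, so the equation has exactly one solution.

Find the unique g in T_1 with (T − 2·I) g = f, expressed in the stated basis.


the result is g(x) = 4/3 + (449/75)cos x + (368/75)sin x

write g with unknown coordinates in the stated basis and equate coefficients in (T − 2·I) g = f
solving from the highest basis element down gives g = 4/3 + (449/75)cos x + (368/75)sin x
check: T g = (223/75)cos x + (536/75)sin x
so T g − 2·g = -8/3 - 9cos x - (8/3)sin x = f ✓


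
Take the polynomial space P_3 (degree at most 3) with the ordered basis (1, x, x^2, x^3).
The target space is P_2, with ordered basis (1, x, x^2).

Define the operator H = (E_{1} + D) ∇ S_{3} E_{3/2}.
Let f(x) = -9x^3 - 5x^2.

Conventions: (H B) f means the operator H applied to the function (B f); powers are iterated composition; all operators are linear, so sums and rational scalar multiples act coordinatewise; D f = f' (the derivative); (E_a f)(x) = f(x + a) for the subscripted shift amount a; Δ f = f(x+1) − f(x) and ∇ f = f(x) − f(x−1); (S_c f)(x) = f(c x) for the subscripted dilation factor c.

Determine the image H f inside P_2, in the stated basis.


the image equals g(x) = -729x^2 - 3006x - 3879/4

E_{3/2} f = -9x^3 - (91/2)x^2 - (303/4)x - 333/8
S_{3} E_{3/2} f = -243x^3 - (819/2)x^2 - (909/4)x - 333/8
∇ S_{3} E_{3/2} f = -729x^2 - 90x - 243/4
E_{1} (∇ S_{3}) E_{3/2} f = -729x^2 - 1548x - 3519/4
D (∇ S_{3}) E_{3/2} f = -1458x - 90
(E_{1} + D) (∇ S_{3}) E_{3/2} f = -729x^2 - 3006x - 3879/4


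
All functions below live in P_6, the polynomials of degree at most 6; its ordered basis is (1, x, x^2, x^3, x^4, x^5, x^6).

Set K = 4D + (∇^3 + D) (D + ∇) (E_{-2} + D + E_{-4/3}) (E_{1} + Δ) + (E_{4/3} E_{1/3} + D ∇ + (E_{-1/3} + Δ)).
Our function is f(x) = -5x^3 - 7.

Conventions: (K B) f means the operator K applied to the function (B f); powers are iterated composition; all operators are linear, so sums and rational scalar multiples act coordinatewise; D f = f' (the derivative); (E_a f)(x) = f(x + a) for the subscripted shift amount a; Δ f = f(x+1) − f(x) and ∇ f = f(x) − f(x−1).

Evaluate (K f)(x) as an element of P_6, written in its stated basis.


g(x) = -10x^3 - 95x^2 - (625/3)x - 2618/27

D f = -15x^2
(4D) f = -60x^2
E_{1} f = -5x^3 - 15x^2 - 15x - 12
Δ f = -15x^2 - 15x - 5
(E_{1} + Δ) f = -5x^3 - 30x^2 - 30x - 17
E_{-2} (E_{1} + Δ) f = -5x^3 + 30x - 37
D (E_{1} + Δ) f = -15x^2 - 60x - 30
E_{-4/3} (E_{1} + Δ) f = -5x^3 - 10x^2 + (70/3)x - 499/27
(E_{-2} + D + E_{-4/3}) (E_{1} + Δ) f = -10x^3 - 25x^2 - (20/3)x - 2308/27
D (E_{-2} + D + E_{-4/3}) (E_{1} + Δ) f = -30x^2 - 50x - 20/3
∇ (E_{-2} + D + E_{-4/3}) (E_{1} + Δ) f = -30x^2 - 20x + 25/3
(D + ∇) (E_{-2} + D + E_{-4/3}) (E_{1} + Δ) f = -60x^2 - 70x + 5/3
∇ ((D + ∇) (E_{-2} + D + E_{-4/3}) (E_{1} + Δ)) f = -120x - 10
∇ ∇ ((D + ∇) (E_{-2} + D + E_{-4/3}) (E_{1} + Δ)) f = -120
∇ ∇ ∇ ((D + ∇) (E_{-2} + D + E_{-4/3}) (E_{1} + Δ)) f = 0
D ((D + ∇) (E_{-2} + D + E_{-4/3}) (E_{1} + Δ)) f = -120x - 70
(∇^3 + D) ((D + ∇) (E_{-2} + D + E_{-4/3}) (E_{1} + Δ)) f = -120x - 70
E_{1/3} f = -5x^3 - 5x^2 - (5/3)x - 194/27
E_{4/3} E_{1/3} f = -5x^3 - 25x^2 - (125/3)x - 814/27
∇ f = -15x^2 + 15x - 5
D ∇ f = -30x + 15
E_{-1/3} f = -5x^3 + 5x^2 - (5/3)x - 184/27
Δ f = -15x^2 - 15x - 5
(E_{-1/3} + Δ) f = -5x^3 - 10x^2 - (50/3)x - 319/27
(E_{4/3} E_{1/3} + D ∇ + (E_{-1/3} + Δ)) f = -10x^3 - 35x^2 - (265/3)x - 728/27
(4D + (∇^3 + D) (D + ∇) (E_{-2} + D + E_{-4/3}) (E_{1} + Δ) + (E_{4/3} E_{1/3} + D ∇ + (E_{-1/3} + Δ))) f = -10x^3 - 95x^2 - (625/3)x - 2618/27


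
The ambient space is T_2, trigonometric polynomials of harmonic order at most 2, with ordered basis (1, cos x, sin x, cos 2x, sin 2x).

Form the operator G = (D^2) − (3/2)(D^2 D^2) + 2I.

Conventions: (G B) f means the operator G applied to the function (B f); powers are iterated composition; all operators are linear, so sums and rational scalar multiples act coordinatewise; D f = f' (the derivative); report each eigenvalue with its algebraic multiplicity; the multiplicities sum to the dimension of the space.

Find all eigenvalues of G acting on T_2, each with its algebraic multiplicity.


λ = -26 (multiplicity 2), λ = -1/2 (multiplicity 2), λ = 2 (multiplicity 1)

image of 1: 2
image of cos x: -(1/2)cos x
image of sin x: -(1/2)sin x
image of cos 2x: -26cos 2x
image of sin 2x: -26sin 2x
the matrix is diagonal; its diagonal is (2, -1/2, -1/2, -26, -26)
for a triangular matrix the eigenvalues are the diagonal entries, with algebraic multiplicity their repetition count


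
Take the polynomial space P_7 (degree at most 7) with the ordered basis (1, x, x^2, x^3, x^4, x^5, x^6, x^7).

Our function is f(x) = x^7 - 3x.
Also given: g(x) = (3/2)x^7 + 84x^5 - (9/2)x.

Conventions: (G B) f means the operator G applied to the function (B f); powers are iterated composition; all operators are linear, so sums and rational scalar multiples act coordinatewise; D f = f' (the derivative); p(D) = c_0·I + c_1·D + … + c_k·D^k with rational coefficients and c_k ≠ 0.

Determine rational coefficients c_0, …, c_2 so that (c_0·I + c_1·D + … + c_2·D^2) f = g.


D^0 f = x^7 - 3x
D^1 f = 7x^6 - 3
D^2 f = 42x^5
matching coefficients of g against c_0 f + c_1 Df + … from the top degree down determines the c_i
solution: c_0 = 3/2, c_1 = 0, c_2 = 2

c_0 = 3/2, c_1 = 0, c_2 = 2


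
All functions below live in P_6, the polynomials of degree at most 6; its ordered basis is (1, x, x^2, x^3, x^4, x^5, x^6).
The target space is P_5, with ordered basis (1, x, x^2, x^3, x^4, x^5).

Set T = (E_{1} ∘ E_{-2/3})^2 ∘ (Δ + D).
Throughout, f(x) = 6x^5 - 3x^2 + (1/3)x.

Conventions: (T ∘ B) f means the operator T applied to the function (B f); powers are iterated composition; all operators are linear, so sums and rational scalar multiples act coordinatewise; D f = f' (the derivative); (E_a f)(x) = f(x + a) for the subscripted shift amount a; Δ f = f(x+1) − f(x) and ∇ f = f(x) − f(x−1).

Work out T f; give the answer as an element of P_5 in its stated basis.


the image equals g(x) = 60x^4 + 220x^3 + 340x^2 + (2242/9)x + 1943/27

Δ f = 30x^4 + 60x^3 + 60x^2 + 24x + 10/3
D f = 30x^4 - 6x + 1/3
(Δ + D) f = 60x^4 + 60x^3 + 60x^2 + 18x + 11/3
E_{-2/3} (Δ + D) f = 60x^4 - 100x^3 + 100x^2 - (478/9)x + 335/27
E_{1} E_{-2/3} (Δ + D) f = 60x^4 + 140x^3 + 160x^2 + (782/9)x + 521/27
E_{-2/3} (E_{1} ∘ E_{-2/3}) (Δ + D) f = 60x^4 - 20x^3 + 40x^2 - (98/9)x + 77/27
E_{1} E_{-2/3} (E_{1} ∘ E_{-2/3}) (Δ + D) f = 60x^4 + 220x^3 + 340x^2 + (2242/9)x + 1943/27


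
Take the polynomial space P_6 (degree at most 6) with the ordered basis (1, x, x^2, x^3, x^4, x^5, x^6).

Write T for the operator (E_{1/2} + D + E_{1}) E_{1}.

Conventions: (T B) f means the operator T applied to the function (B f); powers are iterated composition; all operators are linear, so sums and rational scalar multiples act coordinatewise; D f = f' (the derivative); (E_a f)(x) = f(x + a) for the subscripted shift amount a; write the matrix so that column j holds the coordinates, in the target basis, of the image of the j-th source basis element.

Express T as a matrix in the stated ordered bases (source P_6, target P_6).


the matrix is [[2, 9/2, 33/4, 115/8, 401/16, 1427/32, 5209/64]; [0, 2, 9, 99/4, 115/2, 2005/16, 4281/16]; [0, 0, 2, 27/2, 99/2, 575/4, 6015/16]; [0, 0, 0, 2, 18, 165/2, 575/2]; [0, 0, 0, 0, 2, 45/2, 495/4]; [0, 0, 0, 0, 0, 2, 27]; [0, 0, 0, 0, 0, 0, 2]] (rows listed top to bottom)

image of 1: 2
image of x: 2x + 9/2
image of x^2: 2x^2 + 9x + 33/4
image of x^3: 2x^3 + (27/2)x^2 + (99/4)x + 115/8
image of x^4: 2x^4 + 18x^3 + (99/2)x^2 + (115/2)x + 401/16
image of x^5: 2x^5 + (45/2)x^4 + (165/2)x^3 + (575/4)x^2 + (2005/16)x + 1427/32
image of x^6: 2x^6 + 27x^5 + (495/4)x^4 + (575/2)x^3 + (6015/16)x^2 + (4281/16)x + 5209/64
each image's coordinates form column j of the matrix


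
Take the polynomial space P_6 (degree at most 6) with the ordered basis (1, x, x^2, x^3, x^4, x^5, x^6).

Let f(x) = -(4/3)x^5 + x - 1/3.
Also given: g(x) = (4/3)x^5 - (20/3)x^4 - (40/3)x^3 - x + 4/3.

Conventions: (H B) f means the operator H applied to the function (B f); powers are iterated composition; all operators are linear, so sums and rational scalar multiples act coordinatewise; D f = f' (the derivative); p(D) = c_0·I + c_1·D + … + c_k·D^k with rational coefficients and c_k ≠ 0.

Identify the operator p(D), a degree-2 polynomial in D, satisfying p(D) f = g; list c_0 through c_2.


D^0 f = -(4/3)x^5 + x - 1/3
D^1 f = -(20/3)x^4 + 1
D^2 f = -(80/3)x^3
matching coefficients of g against c_0 f + c_1 Df + … from the top degree down determines the c_i
solution: c_0 = -1, c_1 = 1, c_2 = 1/2

c_0 = -1, c_1 = 1, c_2 = 1/2


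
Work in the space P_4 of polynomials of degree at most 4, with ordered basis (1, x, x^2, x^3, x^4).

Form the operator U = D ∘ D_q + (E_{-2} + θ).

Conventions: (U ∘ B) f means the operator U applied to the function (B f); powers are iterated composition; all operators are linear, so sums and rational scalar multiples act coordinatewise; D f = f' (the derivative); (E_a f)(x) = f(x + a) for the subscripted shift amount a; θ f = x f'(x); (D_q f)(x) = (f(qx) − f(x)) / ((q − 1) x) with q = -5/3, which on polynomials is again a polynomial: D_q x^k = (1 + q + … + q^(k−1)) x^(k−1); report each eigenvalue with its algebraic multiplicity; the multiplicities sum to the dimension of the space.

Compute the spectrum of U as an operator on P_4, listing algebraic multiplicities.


image of 1: 1
image of x: 2x - 2
image of x^2: 3x^2 - 4x + 10/3
image of x^3: 4x^3 - 6x^2 + (146/9)x - 8
image of x^4: 5x^4 - 8x^3 + (148/9)x^2 - 32x + 16
the matrix is upper triangular; its diagonal is (1, 2, 3, 4, 5)
for a triangular matrix the eigenvalues are the diagonal entries, with algebraic multiplicity their repetition count

λ = 1 (multiplicity 1), λ = 2 (multiplicity 1), λ = 3 (multiplicity 1), λ = 4 (multiplicity 1), λ = 5 (multiplicity 1)


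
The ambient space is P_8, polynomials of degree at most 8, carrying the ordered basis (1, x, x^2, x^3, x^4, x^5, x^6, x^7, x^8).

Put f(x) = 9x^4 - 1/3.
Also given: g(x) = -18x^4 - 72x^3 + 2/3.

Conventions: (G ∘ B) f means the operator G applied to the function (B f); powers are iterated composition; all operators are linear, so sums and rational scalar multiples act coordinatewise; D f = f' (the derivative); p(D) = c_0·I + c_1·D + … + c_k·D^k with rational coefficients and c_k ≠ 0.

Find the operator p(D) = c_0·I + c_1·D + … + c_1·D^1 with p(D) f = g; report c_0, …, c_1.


p(D) = -2·I − 2·D, i.e. c_0 = -2, c_1 = -2

D^0 f = 9x^4 - 1/3
D^1 f = 36x^3
matching coefficients of g against c_0 f + c_1 Df + … from the top degree down determines the c_i
solution: c_0 = -2, c_1 = -2


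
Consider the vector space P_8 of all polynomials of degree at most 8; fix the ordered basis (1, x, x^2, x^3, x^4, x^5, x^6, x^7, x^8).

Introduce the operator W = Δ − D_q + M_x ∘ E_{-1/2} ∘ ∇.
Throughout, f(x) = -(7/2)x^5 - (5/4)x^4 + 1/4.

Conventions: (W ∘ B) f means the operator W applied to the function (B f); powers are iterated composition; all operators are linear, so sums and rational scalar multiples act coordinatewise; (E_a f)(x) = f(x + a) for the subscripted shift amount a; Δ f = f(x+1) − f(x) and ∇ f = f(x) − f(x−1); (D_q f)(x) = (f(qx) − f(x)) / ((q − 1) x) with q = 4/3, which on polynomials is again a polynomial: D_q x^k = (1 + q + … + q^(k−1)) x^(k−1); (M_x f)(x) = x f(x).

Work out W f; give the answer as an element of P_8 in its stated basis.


Δ f = -(35/2)x^4 - 40x^3 - (85/2)x^2 - (45/2)x - 19/4
D_q f = -(5467/162)x^4 - (875/108)x^3
(-D_q) f = (5467/162)x^4 + (875/108)x^3
∇ f = -(35/2)x^4 + 30x^3 - (55/2)x^2 + (25/2)x - 9/4
E_{-1/2} ∇ f = -(35/2)x^4 + 65x^3 - (395/4)x^2 + (285/4)x - 647/32
M_x E_{-1/2} ∇ f = -(35/2)x^5 + 65x^4 - (395/4)x^3 + (285/4)x^2 - (647/32)x
(Δ − D_q + M_x ∘ E_{-1/2} ∘ ∇) f = -(35/2)x^5 + (6581/81)x^4 - (7055/54)x^3 + (115/4)x^2 - (1367/32)x - 19/4

g(x) = -(35/2)x^5 + (6581/81)x^4 - (7055/54)x^3 + (115/4)x^2 - (1367/32)x - 19/4


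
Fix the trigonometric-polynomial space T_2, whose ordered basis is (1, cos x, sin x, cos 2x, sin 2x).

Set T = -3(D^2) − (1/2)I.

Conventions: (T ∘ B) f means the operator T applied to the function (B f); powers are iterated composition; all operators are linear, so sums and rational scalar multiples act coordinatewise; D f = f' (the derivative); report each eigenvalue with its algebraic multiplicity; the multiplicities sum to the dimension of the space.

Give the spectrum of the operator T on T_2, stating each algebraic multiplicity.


λ = -1/2 (multiplicity 1), λ = 5/2 (multiplicity 2), λ = 23/2 (multiplicity 2)

image of 1: -1/2
image of cos x: (5/2)cos x
image of sin x: (5/2)sin x
image of cos 2x: (23/2)cos 2x
image of sin 2x: (23/2)sin 2x
the matrix is diagonal; its diagonal is (-1/2, 5/2, 5/2, 23/2, 23/2)
for a triangular matrix the eigenvalues are the diagonal entries, with algebraic multiplicity their repetition count


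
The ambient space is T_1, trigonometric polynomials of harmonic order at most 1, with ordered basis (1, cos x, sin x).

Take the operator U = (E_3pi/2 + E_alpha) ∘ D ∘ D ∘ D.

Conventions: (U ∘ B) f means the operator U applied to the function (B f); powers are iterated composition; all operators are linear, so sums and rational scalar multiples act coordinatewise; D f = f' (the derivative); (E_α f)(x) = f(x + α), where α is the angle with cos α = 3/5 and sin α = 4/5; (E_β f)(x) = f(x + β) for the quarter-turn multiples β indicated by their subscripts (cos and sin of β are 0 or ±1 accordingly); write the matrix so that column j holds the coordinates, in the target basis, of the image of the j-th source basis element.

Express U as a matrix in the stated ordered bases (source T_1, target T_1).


the matrix is [[0, 0, 0]; [0, -1/5, -3/5]; [0, 3/5, -1/5]] (rows listed top to bottom)

image of 1: 0
image of cos x: -(1/5)cos x + (3/5)sin x
image of sin x: -(3/5)cos x - (1/5)sin x
each image's coordinates form column j of the matrix


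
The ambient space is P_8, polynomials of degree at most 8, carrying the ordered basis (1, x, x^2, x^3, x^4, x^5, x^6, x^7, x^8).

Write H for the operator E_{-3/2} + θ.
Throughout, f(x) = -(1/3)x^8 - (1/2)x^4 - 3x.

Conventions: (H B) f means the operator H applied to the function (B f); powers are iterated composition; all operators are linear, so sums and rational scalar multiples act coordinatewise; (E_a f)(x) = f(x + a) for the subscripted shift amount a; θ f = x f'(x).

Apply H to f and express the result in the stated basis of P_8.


the image equals g(x) = -3x^8 + 4x^7 - 21x^6 + 63x^5 - (965/8)x^4 + (579/4)x^3 - (1809/16)x^2 + (741/16)x - 1683/256

E_{-3/2} f = -(1/3)x^8 + 4x^7 - 21x^6 + 63x^5 - (949/8)x^4 + (579/4)x^3 - (1809/16)x^2 + (789/16)x - 1683/256
θ f = -(8/3)x^8 - 2x^4 - 3x
(E_{-3/2} + θ) f = -3x^8 + 4x^7 - 21x^6 + 63x^5 - (965/8)x^4 + (579/4)x^3 - (1809/16)x^2 + (741/16)x - 1683/256


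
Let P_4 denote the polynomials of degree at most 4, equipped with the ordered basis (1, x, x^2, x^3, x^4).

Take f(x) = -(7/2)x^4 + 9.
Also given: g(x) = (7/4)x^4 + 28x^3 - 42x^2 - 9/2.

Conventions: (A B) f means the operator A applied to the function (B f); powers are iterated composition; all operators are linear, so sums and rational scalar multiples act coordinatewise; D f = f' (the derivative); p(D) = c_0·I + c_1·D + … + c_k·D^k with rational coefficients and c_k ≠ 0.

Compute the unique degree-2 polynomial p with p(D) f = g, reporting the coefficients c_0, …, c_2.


p(D) = -(1/2)·I − 2·D + D^2, i.e. c_0 = -1/2, c_1 = -2, c_2 = 1

D^0 f = -(7/2)x^4 + 9
D^1 f = -14x^3
D^2 f = -42x^2
matching coefficients of g against c_0 f + c_1 Df + … from the top degree down determines the c_i
solution: c_0 = -1/2, c_1 = -2, c_2 = 1


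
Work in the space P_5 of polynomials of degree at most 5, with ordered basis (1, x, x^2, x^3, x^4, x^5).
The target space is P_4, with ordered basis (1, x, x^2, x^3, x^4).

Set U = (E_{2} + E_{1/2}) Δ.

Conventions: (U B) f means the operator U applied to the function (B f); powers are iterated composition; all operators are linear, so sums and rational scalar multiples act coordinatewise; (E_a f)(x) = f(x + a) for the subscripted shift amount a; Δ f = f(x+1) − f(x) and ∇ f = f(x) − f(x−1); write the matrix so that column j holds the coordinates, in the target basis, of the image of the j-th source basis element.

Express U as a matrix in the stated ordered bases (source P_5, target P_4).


image of 1: 0
image of x: 2
image of x^2: 4x + 7
image of x^3: 6x^2 + 21x + 89/4
image of x^4: 8x^3 + 42x^2 + 89x + 70
image of x^5: 10x^4 + 70x^3 + (445/2)x^2 + 350x + 3497/16
each image's coordinates form column j of the matrix

the matrix is [[0, 2, 7, 89/4, 70, 3497/16]; [0, 0, 4, 21, 89, 350]; [0, 0, 0, 6, 42, 445/2]; [0, 0, 0, 0, 8, 70]; [0, 0, 0, 0, 0, 10]] (rows listed top to bottom)


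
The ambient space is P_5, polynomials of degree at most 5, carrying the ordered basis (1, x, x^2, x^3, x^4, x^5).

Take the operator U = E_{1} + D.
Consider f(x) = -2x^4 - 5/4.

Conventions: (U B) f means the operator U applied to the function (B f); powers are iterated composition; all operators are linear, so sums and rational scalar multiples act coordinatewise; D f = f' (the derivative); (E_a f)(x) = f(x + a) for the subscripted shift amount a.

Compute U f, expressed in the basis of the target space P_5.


E_{1} f = -2x^4 - 8x^3 - 12x^2 - 8x - 13/4
D f = -8x^3
(E_{1} + D) f = -2x^4 - 16x^3 - 12x^2 - 8x - 13/4

the result is g(x) = -2x^4 - 16x^3 - 12x^2 - 8x - 13/4


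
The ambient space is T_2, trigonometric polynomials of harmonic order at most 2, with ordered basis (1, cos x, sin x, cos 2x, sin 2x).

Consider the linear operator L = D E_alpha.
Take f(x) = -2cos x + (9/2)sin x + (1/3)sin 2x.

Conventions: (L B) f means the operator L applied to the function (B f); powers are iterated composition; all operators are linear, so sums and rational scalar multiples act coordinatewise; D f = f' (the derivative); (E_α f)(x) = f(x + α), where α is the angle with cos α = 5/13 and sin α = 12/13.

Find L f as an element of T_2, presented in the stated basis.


E_alpha f = (44/13)cos x + (93/26)sin x + (40/169)cos 2x - (119/507)sin 2x
D E_alpha f = (93/26)cos x - (44/13)sin x - (238/507)cos 2x - (80/169)sin 2x

g(x) = (93/26)cos x - (44/13)sin x - (238/507)cos 2x - (80/169)sin 2x


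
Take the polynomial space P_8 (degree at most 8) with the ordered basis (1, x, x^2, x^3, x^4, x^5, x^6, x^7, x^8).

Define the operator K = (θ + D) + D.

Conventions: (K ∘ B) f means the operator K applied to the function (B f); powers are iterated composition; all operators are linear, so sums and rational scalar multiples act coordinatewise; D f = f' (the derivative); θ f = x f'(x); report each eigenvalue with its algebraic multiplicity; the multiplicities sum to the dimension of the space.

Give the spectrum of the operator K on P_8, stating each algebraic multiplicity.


image of 1: 0
image of x: x + 2
image of x^2: 2x^2 + 4x
image of x^3: 3x^3 + 6x^2
image of x^4: 4x^4 + 8x^3
image of x^5: 5x^5 + 10x^4
image of x^6: 6x^6 + 12x^5
image of x^7: 7x^7 + 14x^6
image of x^8: 8x^8 + 16x^7
the matrix is upper triangular; its diagonal is (0, 1, 2, 3, 4, 5, 6, 7, 8)
for a triangular matrix the eigenvalues are the diagonal entries, with algebraic multiplicity their repetition count

λ = 0 (multiplicity 1), λ = 1 (multiplicity 1), λ = 2 (multiplicity 1), λ = 3 (multiplicity 1), λ = 4 (multiplicity 1), λ = 5 (multiplicity 1), λ = 6 (multiplicity 1), λ = 7 (multiplicity 1), λ = 8 (multiplicity 1)


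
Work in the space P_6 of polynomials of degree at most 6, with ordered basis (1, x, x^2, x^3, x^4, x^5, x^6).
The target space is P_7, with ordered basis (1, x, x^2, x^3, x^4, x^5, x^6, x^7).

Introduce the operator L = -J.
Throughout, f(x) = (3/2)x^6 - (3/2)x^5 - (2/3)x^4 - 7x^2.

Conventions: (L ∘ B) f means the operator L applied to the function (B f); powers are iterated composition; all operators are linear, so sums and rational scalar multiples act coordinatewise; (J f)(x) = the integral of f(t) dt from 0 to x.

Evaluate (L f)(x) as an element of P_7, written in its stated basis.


the result is g(x) = -(3/14)x^7 + (1/4)x^6 + (2/15)x^5 + (7/3)x^3

J f = (3/14)x^7 - (1/4)x^6 - (2/15)x^5 - (7/3)x^3
(-J) f = -(3/14)x^7 + (1/4)x^6 + (2/15)x^5 + (7/3)x^3
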